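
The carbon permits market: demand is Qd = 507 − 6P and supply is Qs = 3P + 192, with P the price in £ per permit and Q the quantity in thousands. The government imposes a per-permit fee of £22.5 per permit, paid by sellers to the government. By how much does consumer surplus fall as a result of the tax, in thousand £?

Consumer surplus falls by £2058.75 thousand.

Without the tax, 507 − 6P = 3P + 192 gives 9P = 315, so P* = £35 and Q* = 297.
With the tax collected from sellers, supply shifts: Qs = 3(P − 22.5) + 192.
Solving gives Q = 252 with buyers paying £42.5 and sellers receiving £20 (the £22.5 wedge).
ΔCS is the trapezoid between Q = 252 and Q = 297 of height £7.5: ½ · (297 + 252) · 7.5 = £2058.75.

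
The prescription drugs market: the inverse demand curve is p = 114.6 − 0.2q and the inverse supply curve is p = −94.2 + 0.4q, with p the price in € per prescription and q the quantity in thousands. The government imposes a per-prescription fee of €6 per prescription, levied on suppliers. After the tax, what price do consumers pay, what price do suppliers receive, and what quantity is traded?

Consumers pay €47; suppliers receive €41; quantity = 338.

Inverting to q(p) form: qd = 573 − 5p; qs = 2.5p + 235.5.
Without the tax, 573 − 5p = 2.5p + 235.5 gives 7.5p = 337.5, so p* = €45 and q* = 348.
With the tax collected from suppliers, supply shifts: qs = 2.5(p − 6) + 235.5.
Solving gives q = 338 with consumers paying €47 and suppliers receiving €41 (the €6 wedge).
The less price-elastic side of the market bears the larger share of a per-unit tax.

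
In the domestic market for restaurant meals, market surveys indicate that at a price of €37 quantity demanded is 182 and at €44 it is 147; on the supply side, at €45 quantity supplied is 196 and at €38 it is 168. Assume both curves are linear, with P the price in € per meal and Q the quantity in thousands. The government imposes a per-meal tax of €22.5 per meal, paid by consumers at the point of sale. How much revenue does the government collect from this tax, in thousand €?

Demand slope: (147 − 182)/(44 − 37) = -5, so Qd = 367 − 5P.
Supply slope: (168 − 196)/(38 − 45) = 4, so Qs = 4P + 16.
Without the tax, 367 − 5P = 4P + 16 gives 9P = 351, so P* = €39 and Q* = 172.
With the tax collected from consumers, demand (in seller-price terms) shifts: Qd = 367 − 5(P + 22.5).
Solving gives Q = 122 with consumers paying €49 and producers receiving €26.5 (the €22.5 wedge).
Revenue = t · Q = 22.5 · 122 = €2745.

Tax revenue = €2745 thousand.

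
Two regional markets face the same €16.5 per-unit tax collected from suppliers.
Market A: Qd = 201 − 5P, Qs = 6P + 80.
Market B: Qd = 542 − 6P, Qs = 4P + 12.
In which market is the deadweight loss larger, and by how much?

Market A, by €44.55.

Market A: pre-tax P* = €11, Q* = 146; post-tax Q = 101; deadweight loss = €371.25.
Market B: pre-tax P* = €53, Q* = 224; post-tax Q = 184.4; deadweight loss = €326.7.
Difference: €371.25 vs €326.7 → market A is larger by €44.55.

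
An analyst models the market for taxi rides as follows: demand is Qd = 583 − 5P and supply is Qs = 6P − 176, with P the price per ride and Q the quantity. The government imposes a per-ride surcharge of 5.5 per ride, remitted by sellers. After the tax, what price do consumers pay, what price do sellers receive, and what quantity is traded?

Before the tax: set 583 − 5P = 6P − 176 → P* = 69, Q* = 238.
With the tax collected from sellers, supply shifts: Qs = 6(P − 5.5) − 176.
Solving gives Q = 223 with consumers paying 72 and sellers receiving 66.5 (the 5.5 wedge).
The less price-elastic side of the market bears the larger share of a per-unit tax.

Consumers pay 72; sellers receive 66.5; quantity = 223.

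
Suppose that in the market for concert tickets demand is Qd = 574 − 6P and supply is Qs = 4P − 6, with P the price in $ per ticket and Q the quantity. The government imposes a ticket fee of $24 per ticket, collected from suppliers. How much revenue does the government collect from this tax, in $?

Tax revenue = $4041.6.

Before the tax: set 574 − 6P = 4P − 6 → P* = $58, Q* = 226.
With the tax collected from suppliers, supply shifts: Qs = 4(P − 24) − 6.
Solving gives Q = 168.4 with buyers paying $67.6 and suppliers receiving $43.6 (the $24 wedge).
Revenue = t · Q = 24 · 168.4 = $4041.6.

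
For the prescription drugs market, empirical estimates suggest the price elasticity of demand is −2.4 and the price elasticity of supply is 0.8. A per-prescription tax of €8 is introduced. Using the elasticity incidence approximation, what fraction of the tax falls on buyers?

Buyers' share ≈ 0.25.

Incidence ratio: buyers' share ≈ εs / (εs + |εd|) = 0.8 / (0.8 + 2.4) = 0.25.
Supply is the less elastic side, so buyers bear the smaller share.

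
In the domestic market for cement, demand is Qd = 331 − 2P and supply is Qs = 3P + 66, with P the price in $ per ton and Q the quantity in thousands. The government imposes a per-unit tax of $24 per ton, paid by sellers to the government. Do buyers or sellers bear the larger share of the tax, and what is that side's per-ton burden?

Buyers bear the larger share: $14.4 per ton.

Before the tax: set 331 − 2P = 3P + 66 → P* = $53, Q* = 225.
With the tax collected from sellers, supply shifts: Qs = 3(P − 24) + 66.
Solving gives Q = 196.2 with buyers paying $67.4 and sellers receiving $43.4 (the $24 wedge).
Per-ton burden: buyers $14.4, sellers $9.6.
Buyers take the larger share because demand is less price-elastic here (demand slope 2 vs supply slope 3).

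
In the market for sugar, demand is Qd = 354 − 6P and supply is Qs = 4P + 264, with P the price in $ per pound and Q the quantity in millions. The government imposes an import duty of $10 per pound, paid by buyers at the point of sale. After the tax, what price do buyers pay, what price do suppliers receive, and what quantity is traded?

Buyers pay $13; suppliers receive $3; quantity = 276.

Without the tax, 354 − 6P = 4P + 264 gives 10P = 90, so P* = $9 and Q* = 300.
With the tax collected from buyers, demand (in seller-price terms) shifts: Qd = 354 − 6(P + 10).
New equilibrium: buyers pay $13, suppliers receive $3, Q = 276. (Wedge: Pb − Ps = 10.)
The less price-elastic side of the market bears the larger share of a per-unit tax.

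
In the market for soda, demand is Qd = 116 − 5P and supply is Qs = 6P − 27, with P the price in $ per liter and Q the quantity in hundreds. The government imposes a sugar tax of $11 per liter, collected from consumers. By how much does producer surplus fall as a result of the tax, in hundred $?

Without the tax, 116 − 5P = 6P − 27 gives 11P = 143, so P* = $13 and Q* = 51.
With the tax collected from consumers, demand (in seller-price terms) shifts: Qd = 116 − 5(P + 11).
Solving gives Q = 21 with consumers paying $19 and producers receiving $8 (the $11 wedge).
ΔPS is the trapezoid between Q = 21 and Q = 51 of height $5: ½ · (51 + 21) · 5 = $180.

Producer surplus falls by $180 hundred.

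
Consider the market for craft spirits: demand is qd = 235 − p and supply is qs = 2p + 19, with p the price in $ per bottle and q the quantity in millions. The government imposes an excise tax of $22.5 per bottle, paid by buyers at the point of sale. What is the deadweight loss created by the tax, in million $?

Deadweight loss = $168.75 million.

Before the tax: set 235 − p = 2p + 19 → p* = $72, q* = 163.
With the tax collected from buyers, demand (in seller-price terms) shifts: qd = 235 − (p + 22.5).
Solving gives q = 148 with buyers paying $87 and producers receiving $64.5 (the $22.5 wedge).
Quantity falls by |ΔQ| = |163 − 148| = 15.
DWL = ½ · t · |ΔQ| = ½ · 22.5 · 15 = $168.75.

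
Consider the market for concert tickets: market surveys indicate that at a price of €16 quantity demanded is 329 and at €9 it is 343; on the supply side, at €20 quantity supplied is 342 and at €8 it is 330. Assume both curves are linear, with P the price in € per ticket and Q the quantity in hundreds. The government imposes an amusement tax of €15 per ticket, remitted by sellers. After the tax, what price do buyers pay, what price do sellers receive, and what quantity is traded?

Buyers pay €18; sellers receive €3; quantity = 325.

Demand slope: (343 − 329)/(9 − 16) = -2, so Qd = 361 − 2P.
Supply slope: (330 − 342)/(8 − 20) = 1, so Qs = P + 322.
Before the tax: set 361 − 2P = P + 322 → P* = €13, Q* = 335.
With the tax collected from sellers, supply shifts: Qs = (P − 15) + 322.
New equilibrium: buyers pay €18, sellers receive €3, Q = 325. (Wedge: Pb − Ps = 15.)
The less price-elastic side of the market bears the larger share of a per-unit tax.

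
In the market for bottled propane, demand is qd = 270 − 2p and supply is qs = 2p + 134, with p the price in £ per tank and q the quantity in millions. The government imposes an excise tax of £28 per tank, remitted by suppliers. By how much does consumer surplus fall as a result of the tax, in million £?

Consumer surplus falls by £2632 million.

Before the tax: set 270 − 2p = 2p + 134 → p* = £34, q* = 202.
With the tax collected from suppliers, supply shifts: qs = 2(p − 28) + 134.
Solving gives q = 174 with buyers paying £48 and suppliers receiving £20 (the £28 wedge).
ΔCS is the trapezoid between Q = 174 and Q = 202 of height £14: ½ · (202 + 174) · 14 = £2632.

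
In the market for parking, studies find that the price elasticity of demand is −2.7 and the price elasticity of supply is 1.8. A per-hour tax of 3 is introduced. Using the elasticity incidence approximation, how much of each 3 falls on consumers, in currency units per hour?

Incidence ratio: consumers' share ≈ εs / (εs + |εd|) = 1.8 / (1.8 + 2.7) = 0.4.
So consumers bear ≈ 0.4 × 3 = 1.2; producers bear 1.8.

Consumers bear ≈ 1.2 per hour.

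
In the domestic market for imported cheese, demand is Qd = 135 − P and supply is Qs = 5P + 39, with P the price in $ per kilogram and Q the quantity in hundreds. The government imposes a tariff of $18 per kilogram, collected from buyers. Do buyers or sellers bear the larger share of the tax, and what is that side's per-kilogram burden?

Without the tax, 135 − P = 5P + 39 gives 6P = 96, so P* = $16 and Q* = 119.
With the tax collected from buyers, demand (in seller-price terms) shifts: Qd = 135 − (P + 18).
New equilibrium: buyers pay $31, sellers receive $13, Q = 104. (Wedge: Pb − Ps = 18.)
Per-kilogram burden: buyers $15, sellers $3.
Buyers take the larger share because demand is less price-elastic here (demand slope 1 vs supply slope 5).

Buyers bear the larger share: $15 per kilogram.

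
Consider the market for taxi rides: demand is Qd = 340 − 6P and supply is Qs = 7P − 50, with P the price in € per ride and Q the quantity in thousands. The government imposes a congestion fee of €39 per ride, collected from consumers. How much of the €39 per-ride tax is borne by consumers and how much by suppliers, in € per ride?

Before the tax: set 340 − 6P = 7P − 50 → P* = €30, Q* = 160.
With the tax collected from consumers, demand (in seller-price terms) shifts: Qd = 340 − 6(P + 39).
Solving gives Q = 34 with consumers paying €51 and suppliers receiving €12 (the €39 wedge).
Burden on consumers: €21; on suppliers: €18. (They sum to €39.)
The less price-elastic side of the market bears the larger share of a per-unit tax.

Consumers bear €21 per ride; suppliers bear €18 per ride.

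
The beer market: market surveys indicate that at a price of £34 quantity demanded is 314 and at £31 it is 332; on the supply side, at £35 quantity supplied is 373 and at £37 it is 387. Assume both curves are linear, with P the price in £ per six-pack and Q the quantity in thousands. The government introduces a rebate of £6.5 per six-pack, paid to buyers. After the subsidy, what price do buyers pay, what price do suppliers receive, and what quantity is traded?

Buyers pay £26.5; suppliers receive £33; quantity = 359.

Demand slope: (332 − 314)/(31 − 34) = -6, so Qd = 518 − 6P.
Supply slope: (387 − 373)/(37 − 35) = 7, so Qs = 7P + 128.
Without the subsidy, 518 − 6P = 7P + 128 gives 13P = 390, so P* = £30 and Q* = 338.
With a per-unit subsidy paid to buyers, each effectively pays P − 6.5, so demand becomes Qd = 518 − 6(P − 6.5).
Solving gives Q = 359 with buyers paying £26.5 and suppliers receiving £33 (the £6.5 wedge).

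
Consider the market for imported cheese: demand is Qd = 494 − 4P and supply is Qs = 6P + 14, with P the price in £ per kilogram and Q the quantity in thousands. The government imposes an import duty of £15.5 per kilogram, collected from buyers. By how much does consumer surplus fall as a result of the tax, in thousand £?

Without the tax, 494 − 4P = 6P + 14 gives 10P = 480, so P* = £48 and Q* = 302.
With the tax collected from buyers, demand (in seller-price terms) shifts: Qd = 494 − 4(P + 15.5).
New equilibrium: buyers pay £57.3, producers receive £41.8, Q = 264.8. (Wedge: Pb − Ps = 15.5.)
ΔCS is the trapezoid between Q = 264.8 and Q = 302 of height £9.3: ½ · (302 + 264.8) · 9.3 = £2635.62.

Consumer surplus falls by £2635.62 thousand.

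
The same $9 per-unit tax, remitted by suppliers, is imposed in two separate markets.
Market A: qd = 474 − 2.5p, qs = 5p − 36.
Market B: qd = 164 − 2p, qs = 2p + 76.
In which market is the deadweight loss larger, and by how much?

Market A: pre-tax p* = $68, q* = 304; post-tax q = 289; deadweight loss = $67.5.
Market B: pre-tax p* = $22, q* = 120; post-tax q = 111; deadweight loss = $40.5.
Difference: $67.5 vs $40.5 → market A is larger by $27.

Market A, by $27.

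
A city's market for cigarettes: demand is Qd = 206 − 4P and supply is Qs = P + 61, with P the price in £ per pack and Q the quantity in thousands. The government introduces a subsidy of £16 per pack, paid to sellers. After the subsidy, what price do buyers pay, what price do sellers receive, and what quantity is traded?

Buyers pay £25.8; sellers receive £41.8; quantity = 102.8.

Without the subsidy, 206 − 4P = P + 61 gives 5P = 145, so P* = £29 and Q* = 90.
With a per-unit subsidy paid to sellers, each receives P + 16 per unit sold, so supply becomes Qs = (P + 16) + 61.
New equilibrium: buyers pay £25.8, sellers receive £41.8, Q = 102.8. (Wedge: Pb − Ps = −16.)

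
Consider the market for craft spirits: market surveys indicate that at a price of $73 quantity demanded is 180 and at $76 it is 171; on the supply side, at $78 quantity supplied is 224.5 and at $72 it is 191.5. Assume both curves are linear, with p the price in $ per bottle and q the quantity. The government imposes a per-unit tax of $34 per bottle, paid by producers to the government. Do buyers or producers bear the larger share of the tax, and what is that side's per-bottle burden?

Buyers bear the larger share: $22 per bottle.

Demand slope: (171 − 180)/(76 − 73) = -3, so qd = 399 − 3p.
Supply slope: (191.5 − 224.5)/(72 − 78) = 5.5, so qs = 5.5p − 204.5.
Before the tax: set 399 − 3p = 5.5p − 204.5 → p* = $71, q* = 186.
With the tax collected from producers, supply shifts: qs = 5.5(p − 34) − 204.5.
Solving gives q = 120 with buyers paying $93 and producers receiving $59 (the $34 wedge).
Per-bottle burden: buyers $22, producers $12.
Buyers take the larger share because demand is less price-elastic here (demand slope 3 vs supply slope 5.5).
The less price-elastic side of the market bears the larger share of a per-unit tax.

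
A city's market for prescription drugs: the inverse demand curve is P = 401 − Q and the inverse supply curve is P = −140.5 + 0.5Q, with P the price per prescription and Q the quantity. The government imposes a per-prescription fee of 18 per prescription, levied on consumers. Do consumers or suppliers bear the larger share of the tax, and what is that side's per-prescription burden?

Consumers bear the larger share: 12 per prescription.

Inverting to Q(P) form: Qd = 401 − P; Qs = 2P + 281.
Before the tax: set 401 − P = 2P + 281 → P* = 40, Q* = 361.
With the tax collected from consumers, demand (in seller-price terms) shifts: Qd = 401 − (P + 18).
Solving gives Q = 349 with consumers paying 52 and suppliers receiving 34 (the 18 wedge).
Per-prescription burden: consumers 12, suppliers 6.
Consumers take the larger share because demand is less price-elastic here (demand slope 1 vs supply slope 2).
The less price-elastic side of the market bears the larger share of a per-unit tax.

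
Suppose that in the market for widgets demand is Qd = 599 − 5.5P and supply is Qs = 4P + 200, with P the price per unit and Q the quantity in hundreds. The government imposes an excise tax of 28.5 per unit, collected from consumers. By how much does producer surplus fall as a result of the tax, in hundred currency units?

Without the tax, 599 − 5.5P = 4P + 200 gives 9.5P = 399, so P* = 42 and Q* = 368.
With the tax collected from consumers, demand (in seller-price terms) shifts: Qd = 599 − 5.5(P + 28.5).
New equilibrium: consumers pay 54, sellers receive 25.5, Q = 302. (Wedge: Pb − Ps = 28.5.)
ΔPS is the trapezoid between Q = 302 and Q = 368 of height 16.5: ½ · (368 + 302) · 16.5 = 5527.5.

Producer surplus falls by 5527.5 hundred.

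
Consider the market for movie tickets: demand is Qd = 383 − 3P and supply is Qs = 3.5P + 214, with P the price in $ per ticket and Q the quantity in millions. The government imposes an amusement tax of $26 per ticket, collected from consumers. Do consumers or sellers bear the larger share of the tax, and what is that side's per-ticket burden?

Without the tax, 383 − 3P = 3.5P + 214 gives 6.5P = 169, so P* = $26 and Q* = 305.
With the tax collected from consumers, demand (in seller-price terms) shifts: Qd = 383 − 3(P + 26).
Solving gives Q = 263 with consumers paying $40 and sellers receiving $14 (the $26 wedge).
Per-ticket burden: consumers $14, sellers $12.
Consumers take the larger share because demand is less price-elastic here (demand slope 3 vs supply slope 3.5).
The less price-elastic side of the market bears the larger share of a per-unit tax.

Consumers bear the larger share: $14 per ticket.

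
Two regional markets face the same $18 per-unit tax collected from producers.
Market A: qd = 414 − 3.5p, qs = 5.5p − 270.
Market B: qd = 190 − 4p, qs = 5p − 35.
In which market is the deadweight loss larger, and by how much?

Market A: pre-tax p* = $76, q* = 148; post-tax q = 109.5; deadweight loss = $346.5.
Market B: pre-tax p* = $25, q* = 90; post-tax q = 50; deadweight loss = $360.
Difference: $346.5 vs $360 → market B is larger by $13.5.

Market B, by $13.5.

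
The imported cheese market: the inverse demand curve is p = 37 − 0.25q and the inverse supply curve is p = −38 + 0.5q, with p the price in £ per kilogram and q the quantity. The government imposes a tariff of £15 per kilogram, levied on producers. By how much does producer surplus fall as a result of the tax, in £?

Producer surplus falls by £900.

Inverting to q(p) form: qd = 148 − 4p; qs = 2p + 76.
Before the tax: set 148 − 4p = 2p + 76 → p* = £12, q* = 100.
With the tax collected from producers, supply shifts: qs = 2(p − 15) + 76.
New equilibrium: consumers pay £17, producers receive £2, q = 80. (Wedge: pb − ps = 15.)
ΔPS is the trapezoid between Q = 80 and Q = 100 of height £10: ½ · (100 + 80) · 10 = £900.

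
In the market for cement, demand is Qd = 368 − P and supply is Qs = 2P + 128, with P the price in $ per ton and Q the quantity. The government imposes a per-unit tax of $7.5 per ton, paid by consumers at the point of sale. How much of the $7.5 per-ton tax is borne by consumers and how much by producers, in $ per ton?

Before the tax: set 368 − P = 2P + 128 → P* = $80, Q* = 288.
With the tax collected from consumers, demand (in seller-price terms) shifts: Qd = 368 − (P + 7.5).
New equilibrium: consumers pay $85, producers receive $77.5, Q = 283. (Wedge: Pb − Ps = 7.5.)
Burden on consumers: $5; on producers: $2.5. (They sum to $7.5.)

Consumers bear $5 per ton; producers bear $2.5 per ton.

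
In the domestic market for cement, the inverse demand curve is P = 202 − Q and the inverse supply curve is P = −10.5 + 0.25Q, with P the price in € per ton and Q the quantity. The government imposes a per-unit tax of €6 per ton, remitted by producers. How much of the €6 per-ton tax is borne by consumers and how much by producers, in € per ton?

Consumers bear €4.8 per ton; producers bear €1.2 per ton.

Rewrite in direct form: Qd = 202 − P and Qs = 4P + 42.
Before the tax: set 202 − P = 4P + 42 → P* = €32, Q* = 170.
With the tax collected from producers, supply shifts: Qs = 4(P − 6) + 42.
Solving gives Q = 165.2 with consumers paying €36.8 and producers receiving €30.8 (the €6 wedge).
Burden on consumers: €4.8; on producers: €1.2. (They sum to €6.)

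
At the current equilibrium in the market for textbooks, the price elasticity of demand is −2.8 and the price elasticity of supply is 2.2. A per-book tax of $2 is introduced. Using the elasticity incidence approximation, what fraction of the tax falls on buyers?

Incidence ratio: buyers' share ≈ εs / (εs + |εd|) = 2.2 / (2.2 + 2.8) = 0.44.
Supply is the less elastic side, so buyers bear the smaller share.

Buyers' share ≈ 0.44.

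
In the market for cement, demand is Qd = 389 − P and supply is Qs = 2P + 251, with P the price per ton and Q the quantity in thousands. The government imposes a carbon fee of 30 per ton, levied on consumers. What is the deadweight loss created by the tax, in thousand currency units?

Without the tax, 389 − P = 2P + 251 gives 3P = 138, so P* = 46 and Q* = 343.
With the tax collected from consumers, demand (in seller-price terms) shifts: Qd = 389 − (P + 30).
New equilibrium: consumers pay 66, producers receive 36, Q = 323. (Wedge: Pb − Ps = 30.)
Quantity falls by |ΔQ| = |343 − 323| = 20.
DWL = ½ · t · |ΔQ| = ½ · 30 · 20 = 300.

Deadweight loss = 300 thousand.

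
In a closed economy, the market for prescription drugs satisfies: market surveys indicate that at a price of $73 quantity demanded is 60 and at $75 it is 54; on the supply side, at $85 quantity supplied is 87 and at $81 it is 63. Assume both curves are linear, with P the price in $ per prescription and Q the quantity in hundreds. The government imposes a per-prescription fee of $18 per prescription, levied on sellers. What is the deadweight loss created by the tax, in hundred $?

Demand slope: (54 − 60)/(75 − 73) = -3, so Qd = 279 − 3P.
Supply slope: (63 − 87)/(81 − 85) = 6, so Qs = 6P − 423.
Before the tax: set 279 − 3P = 6P − 423 → P* = $78, Q* = 45.
With the tax collected from sellers, supply shifts: Qs = 6(P − 18) − 423.
New equilibrium: consumers pay $90, sellers receive $72, Q = 9. (Wedge: Pb − Ps = 18.)
Quantity falls by |ΔQ| = |45 − 9| = 36.
DWL = ½ · t · |ΔQ| = ½ · 18 · 36 = $324.

Deadweight loss = $324 hundred.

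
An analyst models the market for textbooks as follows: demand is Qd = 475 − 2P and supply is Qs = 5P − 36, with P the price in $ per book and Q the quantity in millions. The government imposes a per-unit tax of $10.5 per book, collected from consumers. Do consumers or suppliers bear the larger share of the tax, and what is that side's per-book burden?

Before the tax: set 475 − 2P = 5P − 36 → P* = $73, Q* = 329.
With the tax collected from consumers, demand (in seller-price terms) shifts: Qd = 475 − 2(P + 10.5).
Solving gives Q = 314 with consumers paying $80.5 and suppliers receiving $70 (the $10.5 wedge).
Per-book burden: consumers $7.5, suppliers $3.
Consumers take the larger share because demand is less price-elastic here (demand slope 2 vs supply slope 5).
The less price-elastic side of the market bears the larger share of a per-unit tax.

Consumers bear the larger share: $7.5 per book.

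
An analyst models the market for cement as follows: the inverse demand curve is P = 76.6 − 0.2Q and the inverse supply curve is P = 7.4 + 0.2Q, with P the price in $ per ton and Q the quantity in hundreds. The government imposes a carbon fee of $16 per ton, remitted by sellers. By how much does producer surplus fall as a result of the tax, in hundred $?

Producer surplus falls by $1224 hundred.

Rewrite in direct form: Qd = 383 − 5P and Qs = 5P − 37.
Before the tax: set 383 − 5P = 5P − 37 → P* = $42, Q* = 173.
With the tax collected from sellers, supply shifts: Qs = 5(P − 16) − 37.
New equilibrium: consumers pay $50, sellers receive $34, Q = 133. (Wedge: Pb − Ps = 16.)
ΔPS is the trapezoid between Q = 133 and Q = 173 of height $8: ½ · (173 + 133) · 8 = $1224.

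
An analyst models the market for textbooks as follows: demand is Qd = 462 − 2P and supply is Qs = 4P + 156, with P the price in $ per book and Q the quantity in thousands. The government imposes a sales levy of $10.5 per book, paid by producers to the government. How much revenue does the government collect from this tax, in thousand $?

Without the tax, 462 − 2P = 4P + 156 gives 6P = 306, so P* = $51 and Q* = 360.
With the tax collected from producers, supply shifts: Qs = 4(P − 10.5) + 156.
Solving gives Q = 346 with consumers paying $58 and producers receiving $47.5 (the $10.5 wedge).
Revenue = t · Q = 10.5 · 346 = $3633.

Tax revenue = $3633 thousand.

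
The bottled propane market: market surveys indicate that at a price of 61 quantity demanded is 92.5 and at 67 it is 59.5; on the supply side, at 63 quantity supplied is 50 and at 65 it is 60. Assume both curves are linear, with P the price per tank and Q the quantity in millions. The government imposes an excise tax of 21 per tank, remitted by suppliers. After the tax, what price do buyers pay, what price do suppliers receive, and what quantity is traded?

Buyers pay 76; suppliers receive 55; quantity = 10.

Demand slope: (59.5 − 92.5)/(67 − 61) = -5.5, so Qd = 428 − 5.5P.
Supply slope: (60 − 50)/(65 − 63) = 5, so Qs = 5P − 265.
Before the tax: set 428 − 5.5P = 5P − 265 → P* = 66, Q* = 65.
With the tax collected from suppliers, supply shifts: Qs = 5(P − 21) − 265.
New equilibrium: buyers pay 76, suppliers receive 55, Q = 10. (Wedge: Pb − Ps = 21.)
The less price-elastic side of the market bears the larger share of a per-unit tax.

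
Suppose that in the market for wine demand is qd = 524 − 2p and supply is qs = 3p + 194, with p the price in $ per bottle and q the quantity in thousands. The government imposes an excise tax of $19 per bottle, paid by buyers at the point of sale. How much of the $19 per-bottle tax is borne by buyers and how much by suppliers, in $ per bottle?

Buyers bear $11.4 per bottle; suppliers bear $7.6 per bottle.

Before the tax: set 524 − 2p = 3p + 194 → p* = $66, q* = 392.
With the tax collected from buyers, demand (in seller-price terms) shifts: qd = 524 − 2(p + 19).
Solving gives q = 369.2 with buyers paying $77.4 and suppliers receiving $58.4 (the $19 wedge).
Burden on buyers: $11.4; on suppliers: $7.6. (They sum to $19.)
The less price-elastic side of the market bears the larger share of a per-unit tax.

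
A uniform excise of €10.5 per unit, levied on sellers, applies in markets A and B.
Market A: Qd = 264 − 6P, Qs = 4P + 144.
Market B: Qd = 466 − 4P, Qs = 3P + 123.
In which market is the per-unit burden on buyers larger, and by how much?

Market A: pre-tax P* = €12, Q* = 192; post-tax Q = 166.8; per-unit burden on buyers = €4.2.
Market B: pre-tax P* = €49, Q* = 270; post-tax Q = 252; per-unit burden on buyers = €4.5.
Difference: €4.2 vs €4.5 → market B is larger by €0.3.

Market B, by €0.3.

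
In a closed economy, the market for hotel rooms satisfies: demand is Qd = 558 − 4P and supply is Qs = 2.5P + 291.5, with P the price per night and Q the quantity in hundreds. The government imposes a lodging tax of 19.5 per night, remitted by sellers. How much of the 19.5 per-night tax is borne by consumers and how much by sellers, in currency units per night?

Before the tax: set 558 − 4P = 2.5P + 291.5 → P* = 41, Q* = 394.
With the tax collected from sellers, supply shifts: Qs = 2.5(P − 19.5) + 291.5.
Solving gives Q = 364 with consumers paying 48.5 and sellers receiving 29 (the 19.5 wedge).
Burden on consumers: 7.5; on sellers: 12. (They sum to 19.5.)
The less price-elastic side of the market bears the larger share of a per-unit tax.

Consumers bear 7.5 per night; sellers bear 12 per night.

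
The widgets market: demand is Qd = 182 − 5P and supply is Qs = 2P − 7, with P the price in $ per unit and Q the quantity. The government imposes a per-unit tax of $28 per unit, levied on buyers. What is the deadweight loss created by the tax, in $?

Before the tax: set 182 − 5P = 2P − 7 → P* = $27, Q* = 47.
With the tax collected from buyers, demand (in seller-price terms) shifts: Qd = 182 − 5(P + 28).
Solving gives Q = 7 with buyers paying $35 and sellers receiving $7 (the $28 wedge).
Quantity falls by |ΔQ| = |47 − 7| = 40.
DWL = ½ · t · |ΔQ| = ½ · 28 · 40 = $560.

Deadweight loss = $560.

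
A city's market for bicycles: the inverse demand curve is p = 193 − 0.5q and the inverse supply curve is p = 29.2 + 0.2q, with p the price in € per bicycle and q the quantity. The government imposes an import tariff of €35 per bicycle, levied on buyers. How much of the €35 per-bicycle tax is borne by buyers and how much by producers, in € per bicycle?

Inverting to q(p) form: qd = 386 − 2p; qs = 5p − 146.
Before the tax: set 386 − 2p = 5p − 146 → p* = €76, q* = 234.
With the tax collected from buyers, demand (in seller-price terms) shifts: qd = 386 − 2(p + 35).
New equilibrium: buyers pay €101, producers receive €66, q = 184. (Wedge: pb − ps = 35.)
Burden on buyers: €25; on producers: €10. (They sum to €35.)

Buyers bear €25 per bicycle; producers bear €10 per bicycle.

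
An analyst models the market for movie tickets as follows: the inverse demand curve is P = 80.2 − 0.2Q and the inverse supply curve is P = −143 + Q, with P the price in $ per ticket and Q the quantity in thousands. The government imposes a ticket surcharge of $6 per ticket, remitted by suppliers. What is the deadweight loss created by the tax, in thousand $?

Rewrite in direct form: Qd = 401 − 5P and Qs = P + 143.
Before the tax: set 401 − 5P = P + 143 → P* = $43, Q* = 186.
With the tax collected from suppliers, supply shifts: Qs = (P − 6) + 143.
Solving gives Q = 181 with consumers paying $44 and suppliers receiving $38 (the $6 wedge).
Quantity falls by |ΔQ| = |186 − 181| = 5.
DWL = ½ · t · |ΔQ| = ½ · 6 · 5 = $15.

Deadweight loss = $15 thousand.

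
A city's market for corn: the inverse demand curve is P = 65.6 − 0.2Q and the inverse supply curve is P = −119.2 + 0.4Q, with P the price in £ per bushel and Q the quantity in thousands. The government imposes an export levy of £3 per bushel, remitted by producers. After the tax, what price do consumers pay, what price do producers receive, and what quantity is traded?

Consumers pay £5; producers receive £2; quantity = 303.

Inverting to Q(P) form: Qd = 328 − 5P; Qs = 2.5P + 298.
Before the tax: set 328 − 5P = 2.5P + 298 → P* = £4, Q* = 308.
With the tax collected from producers, supply shifts: Qs = 2.5(P − 3) + 298.
New equilibrium: consumers pay £5, producers receive £2, Q = 303. (Wedge: Pb − Ps = 3.)
The less price-elastic side of the market bears the larger share of a per-unit tax.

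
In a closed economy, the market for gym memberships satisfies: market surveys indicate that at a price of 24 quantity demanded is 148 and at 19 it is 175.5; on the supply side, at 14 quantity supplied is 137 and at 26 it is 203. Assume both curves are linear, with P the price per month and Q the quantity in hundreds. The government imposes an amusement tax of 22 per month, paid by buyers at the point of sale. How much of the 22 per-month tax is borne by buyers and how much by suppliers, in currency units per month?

Buyers bear 11 per month; suppliers bear 11 per month.

Demand slope: (175.5 − 148)/(19 − 24) = -5.5, so Qd = 280 − 5.5P.
Supply slope: (203 − 137)/(26 − 14) = 5.5, so Qs = 5.5P + 60.
Before the tax: set 280 − 5.5P = 5.5P + 60 → P* = 20, Q* = 170.
With the tax collected from buyers, demand (in seller-price terms) shifts: Qd = 280 − 5.5(P + 22).
Solving gives Q = 109.5 with buyers paying 31 and suppliers receiving 9 (the 22 wedge).
Burden on buyers: 11; on suppliers: 11. (They sum to 22.)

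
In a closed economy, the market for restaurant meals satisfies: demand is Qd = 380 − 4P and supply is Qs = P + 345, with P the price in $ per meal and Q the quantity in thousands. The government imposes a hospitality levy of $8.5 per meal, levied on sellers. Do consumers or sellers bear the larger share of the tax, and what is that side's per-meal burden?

Before the tax: set 380 − 4P = P + 345 → P* = $7, Q* = 352.
With the tax collected from sellers, supply shifts: Qs = (P − 8.5) + 345.
Solving gives Q = 345.2 with consumers paying $8.7 and sellers receiving $0.2 (the $8.5 wedge).
Per-meal burden: consumers $1.7, sellers $6.8.
Sellers take the larger share because supply is less price-elastic here (demand slope 4 vs supply slope 1).

Sellers bear the larger share: $6.8 per meal.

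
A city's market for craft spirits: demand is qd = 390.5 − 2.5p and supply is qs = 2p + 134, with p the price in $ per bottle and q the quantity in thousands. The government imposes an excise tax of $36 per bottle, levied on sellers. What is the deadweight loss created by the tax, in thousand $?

Before the tax: set 390.5 − 2.5p = 2p + 134 → p* = $57, q* = 248.
With the tax collected from sellers, supply shifts: qs = 2(p − 36) + 134.
Solving gives q = 208 with consumers paying $73 and sellers receiving $37 (the $36 wedge).
Quantity falls by |ΔQ| = |248 − 208| = 40.
DWL = ½ · t · |ΔQ| = ½ · 36 · 40 = $720.

Deadweight loss = $720 thousand.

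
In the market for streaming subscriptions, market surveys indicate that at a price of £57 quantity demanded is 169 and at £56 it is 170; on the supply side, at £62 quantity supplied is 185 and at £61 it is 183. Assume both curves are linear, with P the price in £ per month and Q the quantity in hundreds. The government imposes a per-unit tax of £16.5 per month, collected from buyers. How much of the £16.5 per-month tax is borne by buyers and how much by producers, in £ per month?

Buyers bear £11 per month; producers bear £5.5 per month.

Demand slope: (170 − 169)/(56 − 57) = -1, so Qd = 226 − P.
Supply slope: (183 − 185)/(61 − 62) = 2, so Qs = 2P + 61.
Before the tax: set 226 − P = 2P + 61 → P* = £55, Q* = 171.
With the tax collected from buyers, demand (in seller-price terms) shifts: Qd = 226 − (P + 16.5).
New equilibrium: buyers pay £66, producers receive £49.5, Q = 160. (Wedge: Pb − Ps = 16.5.)
Burden on buyers: £11; on producers: £5.5. (They sum to £16.5.)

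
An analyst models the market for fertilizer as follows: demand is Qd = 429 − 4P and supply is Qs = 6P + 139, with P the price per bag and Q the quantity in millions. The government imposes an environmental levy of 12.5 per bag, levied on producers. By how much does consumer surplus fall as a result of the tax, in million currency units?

Without the tax, 429 − 4P = 6P + 139 gives 10P = 290, so P* = 29 and Q* = 313.
With the tax collected from producers, supply shifts: Qs = 6(P − 12.5) + 139.
Solving gives Q = 283 with consumers paying 36.5 and producers receiving 24 (the 12.5 wedge).
ΔCS is the trapezoid between Q = 283 and Q = 313 of height 7.5: ½ · (313 + 283) · 7.5 = 2235.

Consumer surplus falls by 2235 million.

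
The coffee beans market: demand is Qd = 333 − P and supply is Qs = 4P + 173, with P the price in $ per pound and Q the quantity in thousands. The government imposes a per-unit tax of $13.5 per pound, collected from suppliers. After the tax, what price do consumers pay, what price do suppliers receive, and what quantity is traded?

Consumers pay $42.8; suppliers receive $29.3; quantity = 290.2.

Without the tax, 333 − P = 4P + 173 gives 5P = 160, so P* = $32 and Q* = 301.
With the tax collected from suppliers, supply shifts: Qs = 4(P − 13.5) + 173.
Solving gives Q = 290.2 with consumers paying $42.8 and suppliers receiving $29.3 (the $13.5 wedge).
The less price-elastic side of the market bears the larger share of a per-unit tax.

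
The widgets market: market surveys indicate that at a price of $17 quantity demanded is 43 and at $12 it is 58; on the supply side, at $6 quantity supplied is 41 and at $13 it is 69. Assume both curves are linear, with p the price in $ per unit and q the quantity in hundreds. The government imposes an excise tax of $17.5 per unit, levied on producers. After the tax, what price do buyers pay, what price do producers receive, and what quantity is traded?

Buyers pay $21; producers receive $3.5; quantity = 31.

Demand slope: (58 − 43)/(12 − 17) = -3, so qd = 94 − 3p.
Supply slope: (69 − 41)/(13 − 6) = 4, so qs = 4p + 17.
Without the tax, 94 − 3p = 4p + 17 gives 7p = 77, so p* = $11 and q* = 61.
With the tax collected from producers, supply shifts: qs = 4(p − 17.5) + 17.
New equilibrium: buyers pay $21, producers receive $3.5, q = 31. (Wedge: pb − ps = 17.5.)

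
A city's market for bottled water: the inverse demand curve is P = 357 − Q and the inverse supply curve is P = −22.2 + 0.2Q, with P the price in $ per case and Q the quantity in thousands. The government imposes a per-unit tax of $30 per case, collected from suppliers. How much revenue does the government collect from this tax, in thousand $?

Tax revenue = $8730 thousand.

Inverting to Q(P) form: Qd = 357 − P; Qs = 5P + 111.
Before the tax: set 357 − P = 5P + 111 → P* = $41, Q* = 316.
With the tax collected from suppliers, supply shifts: Qs = 5(P − 30) + 111.
Solving gives Q = 291 with buyers paying $66 and suppliers receiving $36 (the $30 wedge).
Revenue = t · Q = 30 · 291 = $8730.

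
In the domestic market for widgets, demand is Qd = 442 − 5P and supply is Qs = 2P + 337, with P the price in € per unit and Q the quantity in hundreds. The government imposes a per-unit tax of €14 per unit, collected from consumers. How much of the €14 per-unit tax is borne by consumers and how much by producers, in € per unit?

Before the tax: set 442 − 5P = 2P + 337 → P* = €15, Q* = 367.
With the tax collected from consumers, demand (in seller-price terms) shifts: Qd = 442 − 5(P + 14).
New equilibrium: consumers pay €19, producers receive €5, Q = 347. (Wedge: Pb − Ps = 14.)
Burden on consumers: €4; on producers: €10. (They sum to €14.)
The less price-elastic side of the market bears the larger share of a per-unit tax.

Consumers bear €4 per unit; producers bear €10 per unit.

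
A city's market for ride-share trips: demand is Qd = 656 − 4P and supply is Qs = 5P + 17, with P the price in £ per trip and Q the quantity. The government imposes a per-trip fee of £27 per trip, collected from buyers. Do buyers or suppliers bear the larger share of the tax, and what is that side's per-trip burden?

Before the tax: set 656 − 4P = 5P + 17 → P* = £71, Q* = 372.
With the tax collected from buyers, demand (in seller-price terms) shifts: Qd = 656 − 4(P + 27).
Solving gives Q = 312 with buyers paying £86 and suppliers receiving £59 (the £27 wedge).
Per-trip burden: buyers £15, suppliers £12.
Buyers take the larger share because demand is less price-elastic here (demand slope 4 vs supply slope 5).
The less price-elastic side of the market bears the larger share of a per-unit tax.

Buyers bear the larger share: £15 per trip.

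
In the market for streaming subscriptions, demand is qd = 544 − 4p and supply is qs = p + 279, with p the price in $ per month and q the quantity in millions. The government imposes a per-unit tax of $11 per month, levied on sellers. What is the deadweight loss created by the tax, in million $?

Without the tax, 544 − 4p = p + 279 gives 5p = 265, so p* = $53 and q* = 332.
With the tax collected from sellers, supply shifts: qs = (p − 11) + 279.
New equilibrium: buyers pay $55.2, sellers receive $44.2, q = 323.2. (Wedge: pb − ps = 11.)
Quantity falls by |ΔQ| = |332 − 323.2| = 8.8.
DWL = ½ · t · |ΔQ| = ½ · 11 · 8.8 = $48.4.

Deadweight loss = $48.4 million.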